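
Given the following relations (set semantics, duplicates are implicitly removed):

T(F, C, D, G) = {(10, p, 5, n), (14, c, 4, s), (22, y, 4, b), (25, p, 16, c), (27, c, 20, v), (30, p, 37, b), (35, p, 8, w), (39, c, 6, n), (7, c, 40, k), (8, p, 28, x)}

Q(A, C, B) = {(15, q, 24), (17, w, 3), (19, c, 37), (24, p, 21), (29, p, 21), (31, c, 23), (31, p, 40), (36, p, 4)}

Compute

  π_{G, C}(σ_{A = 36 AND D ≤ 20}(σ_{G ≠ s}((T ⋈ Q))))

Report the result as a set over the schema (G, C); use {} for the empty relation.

{(c, p), (n, p), (w, p)}

Natural join on C: {(10, p, 5, n, 24, 21), (10, p, 5, n, 29, 21), (10, p, 5, n, 31, 40), (10, p, 5, n, 36, 4), (14, c, 4, s, 19, 37), (14, c, 4, s, 31, 23), (25, p, 16, c, 24, 21), (25, p, 16, c, 29, 21), (25, p, 16, c, 31, 40), (25, p, 16, c, 36, 4), (27, c, 20, v, 19, 37), (27, c, 20, v, 31, 23), (30, p, 37, b, 24, 21), (30, p, 37, b, 29, 21), (30, p, 37, b, 31, 40), (30, p, 37, b, 36, 4), (35, p, 8, w, 24, 21), (35, p, 8, w, 29, 21), (35, p, 8, w, 31, 40), (35, p, 8, w, 36, 4), (39, c, 6, n, 19, 37), (39, c, 6, n, 31, 23), (7, c, 40, k, 19, 37), (7, c, 40, k, 31, 23), (8, p, 28, x, 24, 21), (8, p, 28, x, 29, 21), (8, p, 28, x, 31, 40), (8, p, 28, x, 36, 4)}
Filtering on G ≠ s leaves {(10, p, 5, n, 24, 21), (10, p, 5, n, 29, 21), (10, p, 5, n, 31, 40), (10, p, 5, n, 36, 4), (25, p, 16, c, 24, 21), (25, p, 16, c, 29, 21), (25, p, 16, c, 31, 40), (25, p, 16, c, 36, 4), (27, c, 20, v, 19, 37), (27, c, 20, v, 31, 23), (30, p, 37, b, 24, 21), (30, p, 37, b, 29, 21), (30, p, 37, b, 31, 40), (30, p, 37, b, 36, 4), (35, p, 8, w, 24, 21), (35, p, 8, w, 29, 21), (35, p, 8, w, 31, 40), (35, p, 8, w, 36, 4), (39, c, 6, n, 19, 37), (39, c, 6, n, 31, 23), (7, c, 40, k, 19, 37), (7, c, 40, k, 31, 23), (8, p, 28, x, 24, 21), (8, p, 28, x, 29, 21), (8, p, 28, x, 31, 40), (8, p, 28, x, 36, 4)}.
Filtering on A = 36 AND D ≤ 20 leaves {(10, p, 5, n, 36, 4), (25, p, 16, c, 36, 4), (35, p, 8, w, 36, 4)}.
π[G, C]: project onto (G, C) → {(c, p), (n, p), (w, p)}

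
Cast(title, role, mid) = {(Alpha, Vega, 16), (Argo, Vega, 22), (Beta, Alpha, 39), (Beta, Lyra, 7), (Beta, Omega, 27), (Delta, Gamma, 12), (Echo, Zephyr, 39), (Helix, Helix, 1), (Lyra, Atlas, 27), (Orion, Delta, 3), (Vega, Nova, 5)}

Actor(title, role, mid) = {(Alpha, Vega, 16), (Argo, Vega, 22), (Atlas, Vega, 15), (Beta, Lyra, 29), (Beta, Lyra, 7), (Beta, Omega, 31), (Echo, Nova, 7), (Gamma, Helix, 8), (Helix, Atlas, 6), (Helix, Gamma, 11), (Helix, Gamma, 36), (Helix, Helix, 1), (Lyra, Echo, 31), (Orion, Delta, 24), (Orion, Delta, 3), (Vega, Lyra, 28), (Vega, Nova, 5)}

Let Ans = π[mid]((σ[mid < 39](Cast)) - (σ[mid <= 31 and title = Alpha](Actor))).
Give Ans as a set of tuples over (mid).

Filtering on mid < 39 leaves {(Alpha, Vega, 16), (Argo, Vega, 22), (Beta, Lyra, 7), (Beta, Omega, 27), (Delta, Gamma, 12), (Helix, Helix, 1), (Lyra, Atlas, 27), (Orion, Delta, 3), (Vega, Nova, 5)}.
Filtering on mid <= 31 and title = Alpha leaves {(Alpha, Vega, 16)}.
Set difference of the two operands is {(Argo, Vega, 22), (Beta, Lyra, 7), (Beta, Omega, 27), (Delta, Gamma, 12), (Helix, Helix, 1), (Lyra, Atlas, 27), (Orion, Delta, 3), (Vega, Nova, 5)}.
Projecting to mid (1 duplicate(s) eliminated): {1, 12, 22, 27, 3, 5, 7}

{1, 12, 22, 27, 3, 5, 7}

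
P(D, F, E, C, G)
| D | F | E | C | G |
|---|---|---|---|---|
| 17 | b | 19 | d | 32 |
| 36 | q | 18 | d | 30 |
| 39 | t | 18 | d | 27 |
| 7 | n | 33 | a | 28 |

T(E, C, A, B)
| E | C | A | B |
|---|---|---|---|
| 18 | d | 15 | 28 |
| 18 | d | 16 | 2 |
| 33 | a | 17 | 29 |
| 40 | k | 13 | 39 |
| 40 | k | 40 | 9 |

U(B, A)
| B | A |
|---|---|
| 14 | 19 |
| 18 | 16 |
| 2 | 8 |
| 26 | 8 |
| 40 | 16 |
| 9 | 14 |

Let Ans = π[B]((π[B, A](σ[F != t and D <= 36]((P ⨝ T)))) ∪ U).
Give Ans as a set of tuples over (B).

{14, 18, 2, 26, 28, 29, 40, 9}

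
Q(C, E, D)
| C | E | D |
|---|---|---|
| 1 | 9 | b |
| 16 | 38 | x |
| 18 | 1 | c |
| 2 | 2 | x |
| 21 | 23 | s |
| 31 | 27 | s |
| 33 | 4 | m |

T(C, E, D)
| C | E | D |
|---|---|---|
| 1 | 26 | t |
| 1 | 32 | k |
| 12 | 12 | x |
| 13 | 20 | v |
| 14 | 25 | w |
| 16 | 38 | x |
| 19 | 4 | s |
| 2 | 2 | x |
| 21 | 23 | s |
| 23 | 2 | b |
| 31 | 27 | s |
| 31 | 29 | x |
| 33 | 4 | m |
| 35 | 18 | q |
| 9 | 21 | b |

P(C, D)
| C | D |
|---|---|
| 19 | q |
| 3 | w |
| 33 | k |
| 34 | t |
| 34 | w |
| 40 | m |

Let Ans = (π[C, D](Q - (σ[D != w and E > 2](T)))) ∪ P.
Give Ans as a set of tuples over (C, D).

{(1, b), (18, c), (19, q), (2, x), (3, w), (33, k), (34, t), (34, w), (40, m)}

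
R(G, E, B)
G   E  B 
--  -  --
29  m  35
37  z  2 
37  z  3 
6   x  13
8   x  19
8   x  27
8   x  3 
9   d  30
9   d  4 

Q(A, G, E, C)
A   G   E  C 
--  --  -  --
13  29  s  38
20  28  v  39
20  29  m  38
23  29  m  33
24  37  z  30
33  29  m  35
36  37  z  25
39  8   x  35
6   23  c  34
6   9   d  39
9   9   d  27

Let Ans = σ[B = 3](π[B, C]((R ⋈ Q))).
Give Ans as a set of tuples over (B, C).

{(3, 25), (3, 30), (3, 35)}

Natural join on G, E: {(29, m, 35, 20, 38), (29, m, 35, 23, 33), (29, m, 35, 33, 35), (37, z, 2, 24, 30), (37, z, 2, 36, 25), (37, z, 3, 24, 30), (37, z, 3, 36, 25), (8, x, 19, 39, 35), (8, x, 27, 39, 35), (8, x, 3, 39, 35), (9, d, 30, 6, 39), (9, d, 30, 9, 27), (9, d, 4, 6, 39), (9, d, 4, 9, 27)}
Projecting to B, C: {(19, 35), (2, 25), (2, 30), (27, 35), (3, 25), (3, 30), (3, 35), (30, 27), (30, 39), (35, 33), (35, 35), (35, 38), (4, 27), (4, 39)}
Filtering on B = 3 leaves {(3, 25), (3, 30), (3, 35)}.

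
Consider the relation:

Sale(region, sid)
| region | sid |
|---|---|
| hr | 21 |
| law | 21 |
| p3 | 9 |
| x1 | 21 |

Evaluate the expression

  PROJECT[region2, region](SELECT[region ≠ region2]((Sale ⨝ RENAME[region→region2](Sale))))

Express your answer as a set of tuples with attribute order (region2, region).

{(hr, law), (hr, x1), (law, hr), (law, x1), (x1, hr), (x1, law)}

ρ[region→region2]: schema becomes (region2, sid); tuples unchanged.
Sale ⋈ RENAME[region→region2](Sale) (natural join on sid): {(hr, 21, hr), (hr, 21, law), (hr, 21, x1), (law, 21, hr), (law, 21, law), (law, 21, x1), (p3, 9, p3), (x1, 21, hr), (x1, 21, law), (x1, 21, x1)}
Apply σ_{region ≠ region2}; surviving tuples: {(hr, 21, law), (hr, 21, x1), (law, 21, hr), (law, 21, x1), (x1, 21, hr), (x1, 21, law)}
Keep only column(s) region2, region: {(hr, law), (hr, x1), (law, hr), (law, x1), (x1, hr), (x1, law)}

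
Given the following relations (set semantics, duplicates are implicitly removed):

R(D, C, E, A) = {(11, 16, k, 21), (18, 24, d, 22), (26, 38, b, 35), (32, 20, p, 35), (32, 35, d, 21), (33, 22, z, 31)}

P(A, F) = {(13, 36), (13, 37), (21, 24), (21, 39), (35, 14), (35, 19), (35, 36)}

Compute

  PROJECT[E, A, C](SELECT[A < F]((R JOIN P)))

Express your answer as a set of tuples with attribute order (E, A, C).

{(b, 35, 38), (d, 21, 35), (k, 21, 16), (p, 35, 20)}

Joining R and P on A yields {(11, 16, k, 21, 24), (11, 16, k, 21, 39), (26, 38, b, 35, 14), (26, 38, b, 35, 19), (26, 38, b, 35, 36), (32, 20, p, 35, 14), (32, 20, p, 35, 19), (32, 20, p, 35, 36), (32, 35, d, 21, 24), (32, 35, d, 21, 39)}.
Apply σ_{A < F}; surviving tuples: {(11, 16, k, 21, 24), (11, 16, k, 21, 39), (26, 38, b, 35, 36), (32, 20, p, 35, 36), (32, 35, d, 21, 24), (32, 35, d, 21, 39)}
π_{E, A, C} gives {(b, 35, 38), (d, 21, 35), (k, 21, 16), (p, 35, 20)} (2 duplicate(s) eliminated).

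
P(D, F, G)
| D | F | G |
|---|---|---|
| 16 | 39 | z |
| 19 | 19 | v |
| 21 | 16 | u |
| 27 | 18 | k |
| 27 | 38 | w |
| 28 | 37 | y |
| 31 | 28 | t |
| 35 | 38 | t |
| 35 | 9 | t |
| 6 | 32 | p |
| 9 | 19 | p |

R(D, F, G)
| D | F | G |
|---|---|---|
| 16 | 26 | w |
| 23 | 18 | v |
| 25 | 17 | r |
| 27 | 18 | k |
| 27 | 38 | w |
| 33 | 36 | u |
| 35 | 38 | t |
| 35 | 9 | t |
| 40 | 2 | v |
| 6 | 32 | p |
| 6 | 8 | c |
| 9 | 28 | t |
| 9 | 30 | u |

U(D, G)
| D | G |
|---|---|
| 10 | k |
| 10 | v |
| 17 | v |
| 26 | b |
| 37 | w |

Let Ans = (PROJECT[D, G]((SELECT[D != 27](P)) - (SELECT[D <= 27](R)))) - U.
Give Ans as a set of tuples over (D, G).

{(16, z), (19, v), (21, u), (28, y), (31, t), (35, t), (9, p)}

Filtering on D != 27 leaves {(16, 39, z), (19, 19, v), (21, 16, u), (28, 37, y), (31, 28, t), (35, 38, t), (35, 9, t), (6, 32, p), (9, 19, p)}.
Filtering on D <= 27 leaves {(16, 26, w), (23, 18, v), (25, 17, r), (27, 18, k), (27, 38, w), (6, 32, p), (6, 8, c), (9, 28, t), (9, 30, u)}.
Taking the difference: {(16, 39, z), (19, 19, v), (21, 16, u), (28, 37, y), (31, 28, t), (35, 38, t), (35, 9, t), (9, 19, p)}
π[D, G]: project onto (D, G) (1 duplicate(s) eliminated) → {(16, z), (19, v), (21, u), (28, y), (31, t), (35, t), (9, p)}
Taking the difference: {(16, z), (19, v), (21, u), (28, y), (31, t), (35, t), (9, p)}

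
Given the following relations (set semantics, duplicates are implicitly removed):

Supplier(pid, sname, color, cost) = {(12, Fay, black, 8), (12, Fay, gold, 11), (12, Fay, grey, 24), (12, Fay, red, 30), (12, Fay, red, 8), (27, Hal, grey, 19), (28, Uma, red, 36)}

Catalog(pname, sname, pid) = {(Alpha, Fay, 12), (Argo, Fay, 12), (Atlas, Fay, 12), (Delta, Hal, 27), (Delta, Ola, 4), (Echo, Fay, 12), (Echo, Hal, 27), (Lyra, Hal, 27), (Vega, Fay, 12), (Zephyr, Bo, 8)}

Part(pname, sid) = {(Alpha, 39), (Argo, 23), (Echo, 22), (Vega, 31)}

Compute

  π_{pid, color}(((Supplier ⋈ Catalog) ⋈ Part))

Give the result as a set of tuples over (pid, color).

Joining Supplier and Catalog on pid, sname yields {(12, Fay, black, 8, Alpha), (12, Fay, black, 8, Argo), (12, Fay, black, 8, Atlas), (12, Fay, black, 8, Echo), (12, Fay, black, 8, Vega), (12, Fay, gold, 11, Alpha), (12, Fay, gold, 11, Argo), (12, Fay, gold, 11, Atlas), (12, Fay, gold, 11, Echo), (12, Fay, gold, 11, Vega), (12, Fay, grey, 24, Alpha), (12, Fay, grey, 24, Argo), (12, Fay, grey, 24, Atlas), (12, Fay, grey, 24, Echo), (12, Fay, grey, 24, Vega), (12, Fay, red, 30, Alpha), (12, Fay, red, 30, Argo), (12, Fay, red, 30, Atlas), (12, Fay, red, 30, Echo), (12, Fay, red, 30, Vega), (12, Fay, red, 8, Alpha), (12, Fay, red, 8, Argo), (12, Fay, red, 8, Atlas), (12, Fay, red, 8, Echo), (12, Fay, red, 8, Vega), (27, Hal, grey, 19, Delta), (27, Hal, grey, 19, Echo), (27, Hal, grey, 19, Lyra)}.
Joining (Supplier ⋈ Catalog) and Part on pname yields {(12, Fay, black, 8, Alpha, 39), (12, Fay, black, 8, Argo, 23), (12, Fay, black, 8, Echo, 22), (12, Fay, black, 8, Vega, 31), (12, Fay, gold, 11, Alpha, 39), (12, Fay, gold, 11, Argo, 23), (12, Fay, gold, 11, Echo, 22), (12, Fay, gold, 11, Vega, 31), (12, Fay, grey, 24, Alpha, 39), (12, Fay, grey, 24, Argo, 23), (12, Fay, grey, 24, Echo, 22), (12, Fay, grey, 24, Vega, 31), (12, Fay, red, 30, Alpha, 39), (12, Fay, red, 30, Argo, 23), (12, Fay, red, 30, Echo, 22), (12, Fay, red, 30, Vega, 31), (12, Fay, red, 8, Alpha, 39), (12, Fay, red, 8, Argo, 23), (12, Fay, red, 8, Echo, 22), (12, Fay, red, 8, Vega, 31), (27, Hal, grey, 19, Echo, 22)}.
π_{pid, color} gives {(12, black), (12, gold), (12, grey), (12, red), (27, grey)} (16 duplicate(s) eliminated).

{(12, black), (12, gold), (12, grey), (12, red), (27, grey)}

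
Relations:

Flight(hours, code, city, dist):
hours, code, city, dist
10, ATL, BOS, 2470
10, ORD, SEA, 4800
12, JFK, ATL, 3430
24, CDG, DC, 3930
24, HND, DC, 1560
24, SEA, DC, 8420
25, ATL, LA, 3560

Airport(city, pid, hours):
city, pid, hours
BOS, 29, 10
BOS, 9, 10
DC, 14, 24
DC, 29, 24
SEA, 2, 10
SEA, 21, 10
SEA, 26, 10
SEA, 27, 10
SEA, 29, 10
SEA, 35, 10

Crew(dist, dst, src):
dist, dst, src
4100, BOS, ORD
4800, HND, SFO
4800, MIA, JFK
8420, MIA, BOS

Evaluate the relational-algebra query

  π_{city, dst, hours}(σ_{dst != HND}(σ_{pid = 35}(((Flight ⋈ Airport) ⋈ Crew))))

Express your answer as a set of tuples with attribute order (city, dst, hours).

Flight ⋈ Airport (natural join on hours, city): {(10, ATL, BOS, 2470, 29), (10, ATL, BOS, 2470, 9), (10, ORD, SEA, 4800, 2), (10, ORD, SEA, 4800, 21), (10, ORD, SEA, 4800, 26), (10, ORD, SEA, 4800, 27), (10, ORD, SEA, 4800, 29), (10, ORD, SEA, 4800, 35), (24, CDG, DC, 3930, 14), (24, CDG, DC, 3930, 29), (24, HND, DC, 1560, 14), (24, HND, DC, 1560, 29), (24, SEA, DC, 8420, 14), (24, SEA, DC, 8420, 29)}
(Flight ⋈ Airport) ⋈ Crew (natural join on dist): {(10, ORD, SEA, 4800, 2, HND, SFO), (10, ORD, SEA, 4800, 2, MIA, JFK), (10, ORD, SEA, 4800, 21, HND, SFO), (10, ORD, SEA, 4800, 21, MIA, JFK), (10, ORD, SEA, 4800, 26, HND, SFO), (10, ORD, SEA, 4800, 26, MIA, JFK), (10, ORD, SEA, 4800, 27, HND, SFO), (10, ORD, SEA, 4800, 27, MIA, JFK), (10, ORD, SEA, 4800, 29, HND, SFO), (10, ORD, SEA, 4800, 29, MIA, JFK), (10, ORD, SEA, 4800, 35, HND, SFO), (10, ORD, SEA, 4800, 35, MIA, JFK), (24, SEA, DC, 8420, 14, MIA, BOS), (24, SEA, DC, 8420, 29, MIA, BOS)}
Filtering on pid = 35 leaves {(10, ORD, SEA, 4800, 35, HND, SFO), (10, ORD, SEA, 4800, 35, MIA, JFK)}.
Filtering on dst != HND leaves {(10, ORD, SEA, 4800, 35, MIA, JFK)}.
π_{city, dst, hours} gives {(SEA, MIA, 10)}.

{(SEA, MIA, 10)}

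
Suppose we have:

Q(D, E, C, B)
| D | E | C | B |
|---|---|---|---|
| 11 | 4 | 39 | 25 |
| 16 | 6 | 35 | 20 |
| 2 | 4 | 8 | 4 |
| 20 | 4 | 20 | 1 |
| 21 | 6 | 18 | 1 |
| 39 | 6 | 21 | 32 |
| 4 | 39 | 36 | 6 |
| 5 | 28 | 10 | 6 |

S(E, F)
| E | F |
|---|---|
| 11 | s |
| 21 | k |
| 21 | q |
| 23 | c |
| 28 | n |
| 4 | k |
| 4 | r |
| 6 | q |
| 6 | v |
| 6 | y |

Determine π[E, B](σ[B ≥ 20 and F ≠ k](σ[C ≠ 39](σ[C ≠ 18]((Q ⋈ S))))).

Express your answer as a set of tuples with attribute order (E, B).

Joining Q and S on E yields {(11, 4, 39, 25, k), (11, 4, 39, 25, r), (16, 6, 35, 20, q), (16, 6, 35, 20, v), (16, 6, 35, 20, y), (2, 4, 8, 4, k), (2, 4, 8, 4, r), (20, 4, 20, 1, k), (20, 4, 20, 1, r), (21, 6, 18, 1, q), (21, 6, 18, 1, v), (21, 6, 18, 1, y), (39, 6, 21, 32, q), (39, 6, 21, 32, v), (39, 6, 21, 32, y), (5, 28, 10, 6, n)}.
σ[C ≠ 18]: keep tuples satisfying C ≠ 18 → {(11, 4, 39, 25, k), (11, 4, 39, 25, r), (16, 6, 35, 20, q), (16, 6, 35, 20, v), (16, 6, 35, 20, y), (2, 4, 8, 4, k), (2, 4, 8, 4, r), (20, 4, 20, 1, k), (20, 4, 20, 1, r), (39, 6, 21, 32, q), (39, 6, 21, 32, v), (39, 6, 21, 32, y), (5, 28, 10, 6, n)}
σ[C ≠ 39]: keep tuples satisfying C ≠ 39 → {(16, 6, 35, 20, q), (16, 6, 35, 20, v), (16, 6, 35, 20, y), (2, 4, 8, 4, k), (2, 4, 8, 4, r), (20, 4, 20, 1, k), (20, 4, 20, 1, r), (39, 6, 21, 32, q), (39, 6, 21, 32, v), (39, 6, 21, 32, y), (5, 28, 10, 6, n)}
σ[B ≥ 20 and F ≠ k]: keep tuples satisfying B ≥ 20 and F ≠ k → {(16, 6, 35, 20, q), (16, 6, 35, 20, v), (16, 6, 35, 20, y), (39, 6, 21, 32, q), (39, 6, 21, 32, v), (39, 6, 21, 32, y)}
Keep only column(s) E, B (4 duplicate(s) eliminated): {(6, 20), (6, 32)}

{(6, 20), (6, 32)}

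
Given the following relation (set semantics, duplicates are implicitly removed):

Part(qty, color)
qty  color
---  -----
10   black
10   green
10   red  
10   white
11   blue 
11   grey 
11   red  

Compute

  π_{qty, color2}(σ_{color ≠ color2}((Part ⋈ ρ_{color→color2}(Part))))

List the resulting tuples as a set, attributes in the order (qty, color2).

{(10, black), (10, green), (10, red), (10, white), (11, blue), (11, grey), (11, red)}

ρ[color→color2]: schema becomes (qty, color2); tuples unchanged.
Part ⋈ ρ_{color→color2}(Part) (natural join on qty): {(10, black, black), (10, black, green), (10, black, red), (10, black, white), (10, green, black), (10, green, green), (10, green, red), (10, green, white), (10, red, black), (10, red, green), (10, red, red), (10, red, white), (10, white, black), (10, white, green), (10, white, red), (10, white, white), (11, blue, blue), (11, blue, grey), (11, blue, red), (11, grey, blue), (11, grey, grey), (11, grey, red), (11, red, blue), (11, red, grey), (11, red, red)}
σ[color ≠ color2]: keep tuples satisfying color ≠ color2 → {(10, black, green), (10, black, red), (10, black, white), (10, green, black), (10, green, red), (10, green, white), (10, red, black), (10, red, green), (10, red, white), (10, white, black), (10, white, green), (10, white, red), (11, blue, grey), (11, blue, red), (11, grey, blue), (11, grey, red), (11, red, blue), (11, red, grey)}
Keep only column(s) qty, color2 (11 duplicate(s) eliminated): {(10, black), (10, green), (10, red), (10, white), (11, blue), (11, grey), (11, red)}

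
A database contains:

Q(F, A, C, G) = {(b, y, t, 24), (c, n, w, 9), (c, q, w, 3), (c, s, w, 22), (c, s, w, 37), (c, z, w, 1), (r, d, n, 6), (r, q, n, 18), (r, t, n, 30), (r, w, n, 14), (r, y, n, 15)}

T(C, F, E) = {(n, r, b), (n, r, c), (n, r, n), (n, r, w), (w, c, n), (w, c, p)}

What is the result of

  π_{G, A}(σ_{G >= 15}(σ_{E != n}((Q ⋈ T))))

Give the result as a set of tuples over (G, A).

{(15, y), (18, q), (22, s), (30, t), (37, s)}

Natural join on F, C: {(c, n, w, 9, n), (c, n, w, 9, p), (c, q, w, 3, n), (c, q, w, 3, p), (c, s, w, 22, n), (c, s, w, 22, p), (c, s, w, 37, n), (c, s, w, 37, p), (c, z, w, 1, n), (c, z, w, 1, p), (r, d, n, 6, b), (r, d, n, 6, c), (r, d, n, 6, n), (r, d, n, 6, w), (r, q, n, 18, b), (r, q, n, 18, c), (r, q, n, 18, n), (r, q, n, 18, w), (r, t, n, 30, b), (r, t, n, 30, c), (r, t, n, 30, n), (r, t, n, 30, w), (r, w, n, 14, b), (r, w, n, 14, c), (r, w, n, 14, n), (r, w, n, 14, w), (r, y, n, 15, b), (r, y, n, 15, c), (r, y, n, 15, n), (r, y, n, 15, w)}
σ[E != n]: keep tuples satisfying E != n → {(c, n, w, 9, p), (c, q, w, 3, p), (c, s, w, 22, p), (c, s, w, 37, p), (c, z, w, 1, p), (r, d, n, 6, b), (r, d, n, 6, c), (r, d, n, 6, w), (r, q, n, 18, b), (r, q, n, 18, c), (r, q, n, 18, w), (r, t, n, 30, b), (r, t, n, 30, c), (r, t, n, 30, w), (r, w, n, 14, b), (r, w, n, 14, c), (r, w, n, 14, w), (r, y, n, 15, b), (r, y, n, 15, c), (r, y, n, 15, w)}
σ[G >= 15]: keep tuples satisfying G >= 15 → {(c, s, w, 22, p), (c, s, w, 37, p), (r, q, n, 18, b), (r, q, n, 18, c), (r, q, n, 18, w), (r, t, n, 30, b), (r, t, n, 30, c), (r, t, n, 30, w), (r, y, n, 15, b), (r, y, n, 15, c), (r, y, n, 15, w)}
Projecting to G, A (6 duplicate(s) eliminated): {(15, y), (18, q), (22, s), (30, t), (37, s)}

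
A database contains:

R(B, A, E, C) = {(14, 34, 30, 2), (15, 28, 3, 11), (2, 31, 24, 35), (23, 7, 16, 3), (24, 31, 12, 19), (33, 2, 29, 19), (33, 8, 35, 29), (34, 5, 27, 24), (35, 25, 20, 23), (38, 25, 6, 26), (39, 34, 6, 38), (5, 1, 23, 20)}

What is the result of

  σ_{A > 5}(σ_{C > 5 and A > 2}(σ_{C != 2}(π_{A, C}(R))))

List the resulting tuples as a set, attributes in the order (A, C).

Keep only column(s) A, C: {(1, 20), (2, 19), (25, 23), (25, 26), (28, 11), (31, 19), (31, 35), (34, 2), (34, 38), (5, 24), (7, 3), (8, 29)}
σ[C != 2]: keep tuples satisfying C != 2 → {(1, 20), (2, 19), (25, 23), (25, 26), (28, 11), (31, 19), (31, 35), (34, 38), (5, 24), (7, 3), (8, 29)}
σ[C > 5 and A > 2]: keep tuples satisfying C > 5 and A > 2 → {(25, 23), (25, 26), (28, 11), (31, 19), (31, 35), (34, 38), (5, 24), (8, 29)}
σ[A > 5]: keep tuples satisfying A > 5 → {(25, 23), (25, 26), (28, 11), (31, 19), (31, 35), (34, 38), (8, 29)}

{(25, 23), (25, 26), (28, 11), (31, 19), (31, 35), (34, 38), (8, 29)}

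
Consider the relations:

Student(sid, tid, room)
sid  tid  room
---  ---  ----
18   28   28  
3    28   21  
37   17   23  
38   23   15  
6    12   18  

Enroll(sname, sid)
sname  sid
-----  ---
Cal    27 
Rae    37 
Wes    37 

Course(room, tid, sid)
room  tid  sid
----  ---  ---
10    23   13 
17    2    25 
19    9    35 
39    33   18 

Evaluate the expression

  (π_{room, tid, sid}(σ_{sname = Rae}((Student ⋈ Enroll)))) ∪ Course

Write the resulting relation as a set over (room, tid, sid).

{(10, 23, 13), (17, 2, 25), (19, 9, 35), (23, 17, 37), (39, 33, 18)}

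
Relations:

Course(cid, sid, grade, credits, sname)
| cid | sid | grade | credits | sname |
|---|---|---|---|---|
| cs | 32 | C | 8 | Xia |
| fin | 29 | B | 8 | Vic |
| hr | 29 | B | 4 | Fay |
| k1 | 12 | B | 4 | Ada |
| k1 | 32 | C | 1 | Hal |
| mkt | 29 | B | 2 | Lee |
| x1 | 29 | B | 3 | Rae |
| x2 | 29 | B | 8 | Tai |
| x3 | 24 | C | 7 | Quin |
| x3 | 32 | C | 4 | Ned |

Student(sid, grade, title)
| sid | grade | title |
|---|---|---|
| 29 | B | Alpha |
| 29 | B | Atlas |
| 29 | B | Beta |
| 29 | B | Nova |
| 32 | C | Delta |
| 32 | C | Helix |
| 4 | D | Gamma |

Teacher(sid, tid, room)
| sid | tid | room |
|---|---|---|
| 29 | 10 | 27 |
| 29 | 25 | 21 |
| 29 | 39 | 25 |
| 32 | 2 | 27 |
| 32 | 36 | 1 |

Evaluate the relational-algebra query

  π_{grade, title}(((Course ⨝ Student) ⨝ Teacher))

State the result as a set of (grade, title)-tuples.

Natural join on sid, grade: {(cs, 32, C, 8, Xia, Delta), (cs, 32, C, 8, Xia, Helix), (fin, 29, B, 8, Vic, Alpha), (fin, 29, B, 8, Vic, Atlas), (fin, 29, B, 8, Vic, Beta), (fin, 29, B, 8, Vic, Nova), (hr, 29, B, 4, Fay, Alpha), (hr, 29, B, 4, Fay, Atlas), (hr, 29, B, 4, Fay, Beta), (hr, 29, B, 4, Fay, Nova), (k1, 32, C, 1, Hal, Delta), (k1, 32, C, 1, Hal, Helix), (mkt, 29, B, 2, Lee, Alpha), (mkt, 29, B, 2, Lee, Atlas), (mkt, 29, B, 2, Lee, Beta), (mkt, 29, B, 2, Lee, Nova), (x1, 29, B, 3, Rae, Alpha), (x1, 29, B, 3, Rae, Atlas), (x1, 29, B, 3, Rae, Beta), (x1, 29, B, 3, Rae, Nova), (x2, 29, B, 8, Tai, Alpha), (x2, 29, B, 8, Tai, Atlas), (x2, 29, B, 8, Tai, Beta), (x2, 29, B, 8, Tai, Nova), (x3, 32, C, 4, Ned, Delta), (x3, 32, C, 4, Ned, Helix)}
Natural join on sid: {(cs, 32, C, 8, Xia, Delta, 2, 27), (cs, 32, C, 8, Xia, Delta, 36, 1), (cs, 32, C, 8, Xia, Helix, 2, 27), (cs, 32, C, 8, Xia, Helix, 36, 1), (fin, 29, B, 8, Vic, Alpha, 10, 27), (fin, 29, B, 8, Vic, Alpha, 25, 21), (fin, 29, B, 8, Vic, Alpha, 39, 25), (fin, 29, B, 8, Vic, Atlas, 10, 27), (fin, 29, B, 8, Vic, Atlas, 25, 21), (fin, 29, B, 8, Vic, Atlas, 39, 25), (fin, 29, B, 8, Vic, Beta, 10, 27), (fin, 29, B, 8, Vic, Beta, 25, 21), (fin, 29, B, 8, Vic, Beta, 39, 25), (fin, 29, B, 8, Vic, Nova, 10, 27), (fin, 29, B, 8, Vic, Nova, 25, 21), (fin, 29, B, 8, Vic, Nova, 39, 25), (hr, 29, B, 4, Fay, Alpha, 10, 27), (hr, 29, B, 4, Fay, Alpha, 25, 21), (hr, 29, B, 4, Fay, Alpha, 39, 25), (hr, 29, B, 4, Fay, Atlas, 10, 27), (hr, 29, B, 4, Fay, Atlas, 25, 21), (hr, 29, B, 4, Fay, Atlas, 39, 25), (hr, 29, B, 4, Fay, Beta, 10, 27), (hr, 29, B, 4, Fay, Beta, 25, 21), (hr, 29, B, 4, Fay, Beta, 39, 25), (hr, 29, B, 4, Fay, Nova, 10, 27), (hr, 29, B, 4, Fay, Nova, 25, 21), (hr, 29, B, 4, Fay, Nova, 39, 25), (k1, 32, C, 1, Hal, Delta, 2, 27), (k1, 32, C, 1, Hal, Delta, 36, 1), (k1, 32, C, 1, Hal, Helix, 2, 27), (k1, 32, C, 1, Hal, Helix, 36, 1), (mkt, 29, B, 2, Lee, Alpha, 10, 27), (mkt, 29, B, 2, Lee, Alpha, 25, 21), (mkt, 29, B, 2, Lee, Alpha, 39, 25), (mkt, 29, B, 2, Lee, Atlas, 10, 27), (mkt, 29, B, 2, Lee, Atlas, 25, 21), (mkt, 29, B, 2, Lee, Atlas, 39, 25), (mkt, 29, B, 2, Lee, Beta, 10, 27), (mkt, 29, B, 2, Lee, Beta, 25, 21), (mkt, 29, B, 2, Lee, Beta, 39, 25), (mkt, 29, B, 2, Lee, Nova, 10, 27), (mkt, 29, B, 2, Lee, Nova, 25, 21), (mkt, 29, B, 2, Lee, Nova, 39, 25), (x1, 29, B, 3, Rae, Alpha, 10, 27), (x1, 29, B, 3, Rae, Alpha, 25, 21), (x1, 29, B, 3, Rae, Alpha, 39, 25), (x1, 29, B, 3, Rae, Atlas, 10, 27), (x1, 29, B, 3, Rae, Atlas, 25, 21), (x1, 29, B, 3, Rae, Atlas, 39, 25), (x1, 29, B, 3, Rae, Beta, 10, 27), (x1, 29, B, 3, Rae, Beta, 25, 21), (x1, 29, B, 3, Rae, Beta, 39, 25), (x1, 29, B, 3, Rae, Nova, 10, 27), (x1, 29, B, 3, Rae, Nova, 25, 21), (x1, 29, B, 3, Rae, Nova, 39, 25), (x2, 29, B, 8, Tai, Alpha, 10, 27), (x2, 29, B, 8, Tai, Alpha, 25, 21), (x2, 29, B, 8, Tai, Alpha, 39, 25), (x2, 29, B, 8, Tai, Atlas, 10, 27), (x2, 29, B, 8, Tai, Atlas, 25, 21), (x2, 29, B, 8, Tai, Atlas, 39, 25), (x2, 29, B, 8, Tai, Beta, 10, 27), (x2, 29, B, 8, Tai, Beta, 25, 21), (x2, 29, B, 8, Tai, Beta, 39, 25), (x2, 29, B, 8, Tai, Nova, 10, 27), (x2, 29, B, 8, Tai, Nova, 25, 21), (x2, 29, B, 8, Tai, Nova, 39, 25), (x3, 32, C, 4, Ned, Delta, 2, 27), (x3, 32, C, 4, Ned, Delta, 36, 1), (x3, 32, C, 4, Ned, Helix, 2, 27), (x3, 32, C, 4, Ned, Helix, 36, 1)}
Keep only column(s) grade, title (66 duplicate(s) eliminated): {(B, Alpha), (B, Atlas), (B, Beta), (B, Nova), (C, Delta), (C, Helix)}

{(B, Alpha), (B, Atlas), (B, Beta), (B, Nova), (C, Delta), (C, Helix)}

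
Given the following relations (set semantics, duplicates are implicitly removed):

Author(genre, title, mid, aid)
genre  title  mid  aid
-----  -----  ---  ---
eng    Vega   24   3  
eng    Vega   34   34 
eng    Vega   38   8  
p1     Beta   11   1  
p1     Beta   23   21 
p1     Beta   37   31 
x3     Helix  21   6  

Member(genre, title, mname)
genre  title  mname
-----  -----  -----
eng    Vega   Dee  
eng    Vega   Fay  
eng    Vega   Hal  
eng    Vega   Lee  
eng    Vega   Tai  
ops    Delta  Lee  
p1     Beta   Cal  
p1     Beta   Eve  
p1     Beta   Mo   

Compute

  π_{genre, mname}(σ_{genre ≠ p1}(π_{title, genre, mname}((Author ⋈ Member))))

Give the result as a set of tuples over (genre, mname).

{(eng, Dee), (eng, Fay), (eng, Hal), (eng, Lee), (eng, Tai)}

Joining Author and Member on genre, title yields {(eng, Vega, 24, 3, Dee), (eng, Vega, 24, 3, Fay), (eng, Vega, 24, 3, Hal), (eng, Vega, 24, 3, Lee), (eng, Vega, 24, 3, Tai), (eng, Vega, 34, 34, Dee), (eng, Vega, 34, 34, Fay), (eng, Vega, 34, 34, Hal), (eng, Vega, 34, 34, Lee), (eng, Vega, 34, 34, Tai), (eng, Vega, 38, 8, Dee), (eng, Vega, 38, 8, Fay), (eng, Vega, 38, 8, Hal), (eng, Vega, 38, 8, Lee), (eng, Vega, 38, 8, Tai), (p1, Beta, 11, 1, Cal), (p1, Beta, 11, 1, Eve), (p1, Beta, 11, 1, Mo), (p1, Beta, 23, 21, Cal), (p1, Beta, 23, 21, Eve), (p1, Beta, 23, 21, Mo), (p1, Beta, 37, 31, Cal), (p1, Beta, 37, 31, Eve), (p1, Beta, 37, 31, Mo)}.
π[title, genre, mname]: project onto (title, genre, mname) (16 duplicate(s) eliminated) → {(Beta, p1, Cal), (Beta, p1, Eve), (Beta, p1, Mo), (Vega, eng, Dee), (Vega, eng, Fay), (Vega, eng, Hal), (Vega, eng, Lee), (Vega, eng, Tai)}
Filtering on genre ≠ p1 leaves {(Vega, eng, Dee), (Vega, eng, Fay), (Vega, eng, Hal), (Vega, eng, Lee), (Vega, eng, Tai)}.
π[genre, mname]: project onto (genre, mname) → {(eng, Dee), (eng, Fay), (eng, Hal), (eng, Lee), (eng, Tai)}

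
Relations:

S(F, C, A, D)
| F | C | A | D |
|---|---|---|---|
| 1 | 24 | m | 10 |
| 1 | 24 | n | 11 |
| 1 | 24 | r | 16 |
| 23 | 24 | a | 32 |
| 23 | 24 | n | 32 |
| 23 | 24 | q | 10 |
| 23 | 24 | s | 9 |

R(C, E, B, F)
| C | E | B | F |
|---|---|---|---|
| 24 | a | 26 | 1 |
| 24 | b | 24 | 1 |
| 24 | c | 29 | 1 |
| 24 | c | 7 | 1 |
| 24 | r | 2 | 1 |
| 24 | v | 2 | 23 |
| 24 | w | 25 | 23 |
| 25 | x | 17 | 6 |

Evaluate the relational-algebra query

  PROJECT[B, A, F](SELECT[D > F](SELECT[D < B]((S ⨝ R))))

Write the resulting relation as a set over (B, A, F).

{(24, m, 1), (24, n, 1), (24, r, 1), (26, m, 1), (26, n, 1), (26, r, 1), (29, m, 1), (29, n, 1), (29, r, 1)}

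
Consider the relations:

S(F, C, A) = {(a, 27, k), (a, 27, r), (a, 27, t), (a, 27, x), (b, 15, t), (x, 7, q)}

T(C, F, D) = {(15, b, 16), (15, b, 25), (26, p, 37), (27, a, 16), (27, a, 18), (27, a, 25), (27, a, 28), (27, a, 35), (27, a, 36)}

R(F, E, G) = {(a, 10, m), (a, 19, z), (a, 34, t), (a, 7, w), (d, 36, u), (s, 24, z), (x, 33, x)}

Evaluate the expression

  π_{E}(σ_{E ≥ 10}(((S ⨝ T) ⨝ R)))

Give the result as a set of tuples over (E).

Natural join on F, C: {(a, 27, k, 16), (a, 27, k, 18), (a, 27, k, 25), (a, 27, k, 28), (a, 27, k, 35), (a, 27, k, 36), (a, 27, r, 16), (a, 27, r, 18), (a, 27, r, 25), (a, 27, r, 28), (a, 27, r, 35), (a, 27, r, 36), (a, 27, t, 16), (a, 27, t, 18), (a, 27, t, 25), (a, 27, t, 28), (a, 27, t, 35), (a, 27, t, 36), (a, 27, x, 16), (a, 27, x, 18), (a, 27, x, 25), (a, 27, x, 28), (a, 27, x, 35), (a, 27, x, 36), (b, 15, t, 16), (b, 15, t, 25)}
Natural join on F: {(a, 27, k, 16, 10, m), (a, 27, k, 16, 19, z), (a, 27, k, 16, 34, t), (a, 27, k, 16, 7, w), (a, 27, k, 18, 10, m), (a, 27, k, 18, 19, z), (a, 27, k, 18, 34, t), (a, 27, k, 18, 7, w), (a, 27, k, 25, 10, m), (a, 27, k, 25, 19, z), (a, 27, k, 25, 34, t), (a, 27, k, 25, 7, w), (a, 27, k, 28, 10, m), (a, 27, k, 28, 19, z), (a, 27, k, 28, 34, t), (a, 27, k, 28, 7, w), (a, 27, k, 35, 10, m), (a, 27, k, 35, 19, z), (a, 27, k, 35, 34, t), (a, 27, k, 35, 7, w), (a, 27, k, 36, 10, m), (a, 27, k, 36, 19, z), (a, 27, k, 36, 34, t), (a, 27, k, 36, 7, w), (a, 27, r, 16, 10, m), (a, 27, r, 16, 19, z), (a, 27, r, 16, 34, t), (a, 27, r, 16, 7, w), (a, 27, r, 18, 10, m), (a, 27, r, 18, 19, z), (a, 27, r, 18, 34, t), (a, 27, r, 18, 7, w), (a, 27, r, 25, 10, m), (a, 27, r, 25, 19, z), (a, 27, r, 25, 34, t), (a, 27, r, 25, 7, w), (a, 27, r, 28, 10, m), (a, 27, r, 28, 19, z), (a, 27, r, 28, 34, t), (a, 27, r, 28, 7, w), (a, 27, r, 35, 10, m), (a, 27, r, 35, 19, z), (a, 27, r, 35, 34, t), (a, 27, r, 35, 7, w), (a, 27, r, 36, 10, m), (a, 27, r, 36, 19, z), (a, 27, r, 36, 34, t), (a, 27, r, 36, 7, w), (a, 27, t, 16, 10, m), (a, 27, t, 16, 19, z), (a, 27, t, 16, 34, t), (a, 27, t, 16, 7, w), (a, 27, t, 18, 10, m), (a, 27, t, 18, 19, z), (a, 27, t, 18, 34, t), (a, 27, t, 18, 7, w), (a, 27, t, 25, 10, m), (a, 27, t, 25, 19, z), (a, 27, t, 25, 34, t), (a, 27, t, 25, 7, w), (a, 27, t, 28, 10, m), (a, 27, t, 28, 19, z), (a, 27, t, 28, 34, t), (a, 27, t, 28, 7, w), (a, 27, t, 35, 10, m), (a, 27, t, 35, 19, z), (a, 27, t, 35, 34, t), (a, 27, t, 35, 7, w), (a, 27, t, 36, 10, m), (a, 27, t, 36, 19, z), (a, 27, t, 36, 34, t), (a, 27, t, 36, 7, w), (a, 27, x, 16, 10, m), (a, 27, x, 16, 19, z), (a, 27, x, 16, 34, t), (a, 27, x, 16, 7, w), (a, 27, x, 18, 10, m), (a, 27, x, 18, 19, z), (a, 27, x, 18, 34, t), (a, 27, x, 18, 7, w), (a, 27, x, 25, 10, m), (a, 27, x, 25, 19, z), (a, 27, x, 25, 34, t), (a, 27, x, 25, 7, w), (a, 27, x, 28, 10, m), (a, 27, x, 28, 19, z), (a, 27, x, 28, 34, t), (a, 27, x, 28, 7, w), (a, 27, x, 35, 10, m), (a, 27, x, 35, 19, z), (a, 27, x, 35, 34, t), (a, 27, x, 35, 7, w), (a, 27, x, 36, 10, m), (a, 27, x, 36, 19, z), (a, 27, x, 36, 34, t), (a, 27, x, 36, 7, w)}
σ[E ≥ 10]: keep tuples satisfying E ≥ 10 → {(a, 27, k, 16, 10, m), (a, 27, k, 16, 19, z), (a, 27, k, 16, 34, t), (a, 27, k, 18, 10, m), (a, 27, k, 18, 19, z), (a, 27, k, 18, 34, t), (a, 27, k, 25, 10, m), (a, 27, k, 25, 19, z), (a, 27, k, 25, 34, t), (a, 27, k, 28, 10, m), (a, 27, k, 28, 19, z), (a, 27, k, 28, 34, t), (a, 27, k, 35, 10, m), (a, 27, k, 35, 19, z), (a, 27, k, 35, 34, t), (a, 27, k, 36, 10, m), (a, 27, k, 36, 19, z), (a, 27, k, 36, 34, t), (a, 27, r, 16, 10, m), (a, 27, r, 16, 19, z), (a, 27, r, 16, 34, t), (a, 27, r, 18, 10, m), (a, 27, r, 18, 19, z), (a, 27, r, 18, 34, t), (a, 27, r, 25, 10, m), (a, 27, r, 25, 19, z), (a, 27, r, 25, 34, t), (a, 27, r, 28, 10, m), (a, 27, r, 28, 19, z), (a, 27, r, 28, 34, t), (a, 27, r, 35, 10, m), (a, 27, r, 35, 19, z), (a, 27, r, 35, 34, t), (a, 27, r, 36, 10, m), (a, 27, r, 36, 19, z), (a, 27, r, 36, 34, t), (a, 27, t, 16, 10, m), (a, 27, t, 16, 19, z), (a, 27, t, 16, 34, t), (a, 27, t, 18, 10, m), (a, 27, t, 18, 19, z), (a, 27, t, 18, 34, t), (a, 27, t, 25, 10, m), (a, 27, t, 25, 19, z), (a, 27, t, 25, 34, t), (a, 27, t, 28, 10, m), (a, 27, t, 28, 19, z), (a, 27, t, 28, 34, t), (a, 27, t, 35, 10, m), (a, 27, t, 35, 19, z), (a, 27, t, 35, 34, t), (a, 27, t, 36, 10, m), (a, 27, t, 36, 19, z), (a, 27, t, 36, 34, t), (a, 27, x, 16, 10, m), (a, 27, x, 16, 19, z), (a, 27, x, 16, 34, t), (a, 27, x, 18, 10, m), (a, 27, x, 18, 19, z), (a, 27, x, 18, 34, t), (a, 27, x, 25, 10, m), (a, 27, x, 25, 19, z), (a, 27, x, 25, 34, t), (a, 27, x, 28, 10, m), (a, 27, x, 28, 19, z), (a, 27, x, 28, 34, t), (a, 27, x, 35, 10, m), (a, 27, x, 35, 19, z), (a, 27, x, 35, 34, t), (a, 27, x, 36, 10, m), (a, 27, x, 36, 19, z), (a, 27, x, 36, 34, t)}
π_{E} gives {10, 19, 34} (69 duplicate(s) eliminated).

{10, 19, 34}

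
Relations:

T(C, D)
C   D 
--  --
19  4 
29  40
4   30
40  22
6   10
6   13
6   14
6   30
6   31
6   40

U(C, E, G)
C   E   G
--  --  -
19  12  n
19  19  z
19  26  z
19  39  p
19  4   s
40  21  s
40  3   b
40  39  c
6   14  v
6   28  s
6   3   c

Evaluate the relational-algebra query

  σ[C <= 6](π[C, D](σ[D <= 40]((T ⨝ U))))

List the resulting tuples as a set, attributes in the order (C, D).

{(6, 10), (6, 13), (6, 14), (6, 30), (6, 31), (6, 40)}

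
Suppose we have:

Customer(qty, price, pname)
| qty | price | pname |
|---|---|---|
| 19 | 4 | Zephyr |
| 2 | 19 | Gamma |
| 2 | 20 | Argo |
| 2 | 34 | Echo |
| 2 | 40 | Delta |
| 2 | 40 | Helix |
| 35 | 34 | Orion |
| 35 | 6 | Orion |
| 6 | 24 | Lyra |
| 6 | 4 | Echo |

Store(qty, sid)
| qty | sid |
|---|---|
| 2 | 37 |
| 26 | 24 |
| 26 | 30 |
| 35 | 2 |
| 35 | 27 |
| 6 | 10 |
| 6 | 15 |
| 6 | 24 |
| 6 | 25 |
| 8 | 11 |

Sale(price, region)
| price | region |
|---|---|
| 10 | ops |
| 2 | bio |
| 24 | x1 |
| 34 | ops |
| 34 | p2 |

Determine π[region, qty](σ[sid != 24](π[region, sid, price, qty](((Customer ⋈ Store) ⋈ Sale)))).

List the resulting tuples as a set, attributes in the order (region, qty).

Customer ⋈ Store (natural join on qty): {(2, 19, Gamma, 37), (2, 20, Argo, 37), (2, 34, Echo, 37), (2, 40, Delta, 37), (2, 40, Helix, 37), (35, 34, Orion, 2), (35, 34, Orion, 27), (35, 6, Orion, 2), (35, 6, Orion, 27), (6, 24, Lyra, 10), (6, 24, Lyra, 15), (6, 24, Lyra, 24), (6, 24, Lyra, 25), (6, 4, Echo, 10), (6, 4, Echo, 15), (6, 4, Echo, 24), (6, 4, Echo, 25)}
(Customer ⋈ Store) ⋈ Sale (natural join on price): {(2, 34, Echo, 37, ops), (2, 34, Echo, 37, p2), (35, 34, Orion, 2, ops), (35, 34, Orion, 2, p2), (35, 34, Orion, 27, ops), (35, 34, Orion, 27, p2), (6, 24, Lyra, 10, x1), (6, 24, Lyra, 15, x1), (6, 24, Lyra, 24, x1), (6, 24, Lyra, 25, x1)}
Keep only column(s) region, sid, price, qty: {(ops, 2, 34, 35), (ops, 27, 34, 35), (ops, 37, 34, 2), (p2, 2, 34, 35), (p2, 27, 34, 35), (p2, 37, 34, 2), (x1, 10, 24, 6), (x1, 15, 24, 6), (x1, 24, 24, 6), (x1, 25, 24, 6)}
Apply σ_{sid != 24}; surviving tuples: {(ops, 2, 34, 35), (ops, 27, 34, 35), (ops, 37, 34, 2), (p2, 2, 34, 35), (p2, 27, 34, 35), (p2, 37, 34, 2), (x1, 10, 24, 6), (x1, 15, 24, 6), (x1, 25, 24, 6)}
Keep only column(s) region, qty (4 duplicate(s) eliminated): {(ops, 2), (ops, 35), (p2, 2), (p2, 35), (x1, 6)}

{(ops, 2), (ops, 35), (p2, 2), (p2, 35), (x1, 6)}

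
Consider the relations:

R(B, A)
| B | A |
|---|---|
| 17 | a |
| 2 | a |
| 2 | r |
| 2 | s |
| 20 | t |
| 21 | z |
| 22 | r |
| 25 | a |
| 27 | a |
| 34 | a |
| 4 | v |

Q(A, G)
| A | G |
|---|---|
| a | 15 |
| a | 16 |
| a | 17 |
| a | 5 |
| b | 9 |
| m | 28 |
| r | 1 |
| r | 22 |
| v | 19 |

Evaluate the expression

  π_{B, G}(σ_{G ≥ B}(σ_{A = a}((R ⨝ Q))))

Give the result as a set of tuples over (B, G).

{(17, 17), (2, 15), (2, 16), (2, 17), (2, 5)}

Natural join on A: {(17, a, 15), (17, a, 16), (17, a, 17), (17, a, 5), (2, a, 15), (2, a, 16), (2, a, 17), (2, a, 5), (2, r, 1), (2, r, 22), (22, r, 1), (22, r, 22), (25, a, 15), (25, a, 16), (25, a, 17), (25, a, 5), (27, a, 15), (27, a, 16), (27, a, 17), (27, a, 5), (34, a, 15), (34, a, 16), (34, a, 17), (34, a, 5), (4, v, 19)}
Filtering on A = a leaves {(17, a, 15), (17, a, 16), (17, a, 17), (17, a, 5), (2, a, 15), (2, a, 16), (2, a, 17), (2, a, 5), (25, a, 15), (25, a, 16), (25, a, 17), (25, a, 5), (27, a, 15), (27, a, 16), (27, a, 17), (27, a, 5), (34, a, 15), (34, a, 16), (34, a, 17), (34, a, 5)}.
Filtering on G ≥ B leaves {(17, a, 17), (2, a, 15), (2, a, 16), (2, a, 17), (2, a, 5)}.
π_{B, G} gives {(17, 17), (2, 15), (2, 16), (2, 17), (2, 5)}.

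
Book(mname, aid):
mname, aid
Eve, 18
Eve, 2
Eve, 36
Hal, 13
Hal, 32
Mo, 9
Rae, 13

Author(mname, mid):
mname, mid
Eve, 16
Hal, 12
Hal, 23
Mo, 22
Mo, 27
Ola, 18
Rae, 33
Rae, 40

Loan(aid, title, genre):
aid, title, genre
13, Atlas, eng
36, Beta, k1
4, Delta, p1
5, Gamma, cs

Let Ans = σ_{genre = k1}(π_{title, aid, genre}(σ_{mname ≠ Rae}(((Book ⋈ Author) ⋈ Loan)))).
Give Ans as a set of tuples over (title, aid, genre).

Natural join on mname: {(Eve, 18, 16), (Eve, 2, 16), (Eve, 36, 16), (Hal, 13, 12), (Hal, 13, 23), (Hal, 32, 12), (Hal, 32, 23), (Mo, 9, 22), (Mo, 9, 27), (Rae, 13, 33), (Rae, 13, 40)}
Natural join on aid: {(Eve, 36, 16, Beta, k1), (Hal, 13, 12, Atlas, eng), (Hal, 13, 23, Atlas, eng), (Rae, 13, 33, Atlas, eng), (Rae, 13, 40, Atlas, eng)}
σ[mname ≠ Rae]: keep tuples satisfying mname ≠ Rae → {(Eve, 36, 16, Beta, k1), (Hal, 13, 12, Atlas, eng), (Hal, 13, 23, Atlas, eng)}
Projecting to title, aid, genre (1 duplicate(s) eliminated): {(Atlas, 13, eng), (Beta, 36, k1)}
σ[genre = k1]: keep tuples satisfying genre = k1 → {(Beta, 36, k1)}

{(Beta, 36, k1)}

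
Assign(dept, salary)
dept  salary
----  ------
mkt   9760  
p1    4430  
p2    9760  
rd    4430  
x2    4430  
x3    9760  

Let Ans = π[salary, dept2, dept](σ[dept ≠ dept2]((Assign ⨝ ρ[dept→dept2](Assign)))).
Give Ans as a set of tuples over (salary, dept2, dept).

ρ[dept→dept2]: schema becomes (dept2, salary); tuples unchanged.
Assign ⋈ ρ[dept→dept2](Assign) (natural join on salary): {(mkt, 9760, mkt), (mkt, 9760, p2), (mkt, 9760, x3), (p1, 4430, p1), (p1, 4430, rd), (p1, 4430, x2), (p2, 9760, mkt), (p2, 9760, p2), (p2, 9760, x3), (rd, 4430, p1), (rd, 4430, rd), (rd, 4430, x2), (x2, 4430, p1), (x2, 4430, rd), (x2, 4430, x2), (x3, 9760, mkt), (x3, 9760, p2), (x3, 9760, x3)}
σ[dept ≠ dept2]: keep tuples satisfying dept ≠ dept2 → {(mkt, 9760, p2), (mkt, 9760, x3), (p1, 4430, rd), (p1, 4430, x2), (p2, 9760, mkt), (p2, 9760, x3), (rd, 4430, p1), (rd, 4430, x2), (x2, 4430, p1), (x2, 4430, rd), (x3, 9760, mkt), (x3, 9760, p2)}
π_{salary, dept2, dept} gives {(4430, p1, rd), (4430, p1, x2), (4430, rd, p1), (4430, rd, x2), (4430, x2, p1), (4430, x2, rd), (9760, mkt, p2), (9760, mkt, x3), (9760, p2, mkt), (9760, p2, x3), (9760, x3, mkt), (9760, x3, p2)}.

{(4430, p1, rd), (4430, p1, x2), (4430, rd, p1), (4430, rd, x2), (4430, x2, p1), (4430, x2, rd), (9760, mkt, p2), (9760, mkt, x3), (9760, p2, mkt), (9760, p2, x3), (9760, x3, mkt), (9760, x3, p2)}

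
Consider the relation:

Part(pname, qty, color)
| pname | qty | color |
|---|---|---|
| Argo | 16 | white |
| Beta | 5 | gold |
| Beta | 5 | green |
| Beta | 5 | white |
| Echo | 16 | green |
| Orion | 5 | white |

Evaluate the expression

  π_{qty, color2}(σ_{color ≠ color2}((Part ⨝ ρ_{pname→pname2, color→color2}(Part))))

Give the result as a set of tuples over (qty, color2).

{(16, green), (16, white), (5, gold), (5, green), (5, white)}

ρ[pname→pname2, color→color2]: schema becomes (pname2, qty, color2); tuples unchanged.
Joining Part and ρ_{pname→pname2, color→color2}(Part) on qty yields {(Argo, 16, white, Argo, white), (Argo, 16, white, Echo, green), (Beta, 5, gold, Beta, gold), (Beta, 5, gold, Beta, green), (Beta, 5, gold, Beta, white), (Beta, 5, gold, Orion, white), (Beta, 5, green, Beta, gold), (Beta, 5, green, Beta, green), (Beta, 5, green, Beta, white), (Beta, 5, green, Orion, white), (Beta, 5, white, Beta, gold), (Beta, 5, white, Beta, green), (Beta, 5, white, Beta, white), (Beta, 5, white, Orion, white), (Echo, 16, green, Argo, white), (Echo, 16, green, Echo, green), (Orion, 5, white, Beta, gold), (Orion, 5, white, Beta, green), (Orion, 5, white, Beta, white), (Orion, 5, white, Orion, white)}.
Filtering on color ≠ color2 leaves {(Argo, 16, white, Echo, green), (Beta, 5, gold, Beta, green), (Beta, 5, gold, Beta, white), (Beta, 5, gold, Orion, white), (Beta, 5, green, Beta, gold), (Beta, 5, green, Beta, white), (Beta, 5, green, Orion, white), (Beta, 5, white, Beta, gold), (Beta, 5, white, Beta, green), (Echo, 16, green, Argo, white), (Orion, 5, white, Beta, gold), (Orion, 5, white, Beta, green)}.
Keep only column(s) qty, color2 (7 duplicate(s) eliminated): {(16, green), (16, white), (5, gold), (5, green), (5, white)}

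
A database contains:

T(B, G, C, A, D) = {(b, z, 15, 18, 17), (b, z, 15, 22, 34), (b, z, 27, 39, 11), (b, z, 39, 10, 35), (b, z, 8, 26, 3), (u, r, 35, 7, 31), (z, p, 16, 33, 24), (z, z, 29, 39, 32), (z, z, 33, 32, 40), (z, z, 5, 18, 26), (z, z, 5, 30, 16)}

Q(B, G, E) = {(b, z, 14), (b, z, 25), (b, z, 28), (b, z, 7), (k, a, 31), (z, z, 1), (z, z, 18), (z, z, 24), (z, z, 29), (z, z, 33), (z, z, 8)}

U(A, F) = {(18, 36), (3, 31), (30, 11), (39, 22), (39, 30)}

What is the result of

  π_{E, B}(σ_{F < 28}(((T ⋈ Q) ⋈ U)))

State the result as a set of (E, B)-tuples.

Joining T and Q on B, G yields {(b, z, 15, 18, 17, 14), (b, z, 15, 18, 17, 25), (b, z, 15, 18, 17, 28), (b, z, 15, 18, 17, 7), (b, z, 15, 22, 34, 14), (b, z, 15, 22, 34, 25), (b, z, 15, 22, 34, 28), (b, z, 15, 22, 34, 7), (b, z, 27, 39, 11, 14), (b, z, 27, 39, 11, 25), (b, z, 27, 39, 11, 28), (b, z, 27, 39, 11, 7), (b, z, 39, 10, 35, 14), (b, z, 39, 10, 35, 25), (b, z, 39, 10, 35, 28), (b, z, 39, 10, 35, 7), (b, z, 8, 26, 3, 14), (b, z, 8, 26, 3, 25), (b, z, 8, 26, 3, 28), (b, z, 8, 26, 3, 7), (z, z, 29, 39, 32, 1), (z, z, 29, 39, 32, 18), (z, z, 29, 39, 32, 24), (z, z, 29, 39, 32, 29), (z, z, 29, 39, 32, 33), (z, z, 29, 39, 32, 8), (z, z, 33, 32, 40, 1), (z, z, 33, 32, 40, 18), (z, z, 33, 32, 40, 24), (z, z, 33, 32, 40, 29), (z, z, 33, 32, 40, 33), (z, z, 33, 32, 40, 8), (z, z, 5, 18, 26, 1), (z, z, 5, 18, 26, 18), (z, z, 5, 18, 26, 24), (z, z, 5, 18, 26, 29), (z, z, 5, 18, 26, 33), (z, z, 5, 18, 26, 8), (z, z, 5, 30, 16, 1), (z, z, 5, 30, 16, 18), (z, z, 5, 30, 16, 24), (z, z, 5, 30, 16, 29), (z, z, 5, 30, 16, 33), (z, z, 5, 30, 16, 8)}.
Joining (T ⋈ Q) and U on A yields {(b, z, 15, 18, 17, 14, 36), (b, z, 15, 18, 17, 25, 36), (b, z, 15, 18, 17, 28, 36), (b, z, 15, 18, 17, 7, 36), (b, z, 27, 39, 11, 14, 22), (b, z, 27, 39, 11, 14, 30), (b, z, 27, 39, 11, 25, 22), (b, z, 27, 39, 11, 25, 30), (b, z, 27, 39, 11, 28, 22), (b, z, 27, 39, 11, 28, 30), (b, z, 27, 39, 11, 7, 22), (b, z, 27, 39, 11, 7, 30), (z, z, 29, 39, 32, 1, 22), (z, z, 29, 39, 32, 1, 30), (z, z, 29, 39, 32, 18, 22), (z, z, 29, 39, 32, 18, 30), (z, z, 29, 39, 32, 24, 22), (z, z, 29, 39, 32, 24, 30), (z, z, 29, 39, 32, 29, 22), (z, z, 29, 39, 32, 29, 30), (z, z, 29, 39, 32, 33, 22), (z, z, 29, 39, 32, 33, 30), (z, z, 29, 39, 32, 8, 22), (z, z, 29, 39, 32, 8, 30), (z, z, 5, 18, 26, 1, 36), (z, z, 5, 18, 26, 18, 36), (z, z, 5, 18, 26, 24, 36), (z, z, 5, 18, 26, 29, 36), (z, z, 5, 18, 26, 33, 36), (z, z, 5, 18, 26, 8, 36), (z, z, 5, 30, 16, 1, 11), (z, z, 5, 30, 16, 18, 11), (z, z, 5, 30, 16, 24, 11), (z, z, 5, 30, 16, 29, 11), (z, z, 5, 30, 16, 33, 11), (z, z, 5, 30, 16, 8, 11)}.
σ[F < 28]: keep tuples satisfying F < 28 → {(b, z, 27, 39, 11, 14, 22), (b, z, 27, 39, 11, 25, 22), (b, z, 27, 39, 11, 28, 22), (b, z, 27, 39, 11, 7, 22), (z, z, 29, 39, 32, 1, 22), (z, z, 29, 39, 32, 18, 22), (z, z, 29, 39, 32, 24, 22), (z, z, 29, 39, 32, 29, 22), (z, z, 29, 39, 32, 33, 22), (z, z, 29, 39, 32, 8, 22), (z, z, 5, 30, 16, 1, 11), (z, z, 5, 30, 16, 18, 11), (z, z, 5, 30, 16, 24, 11), (z, z, 5, 30, 16, 29, 11), (z, z, 5, 30, 16, 33, 11), (z, z, 5, 30, 16, 8, 11)}
π_{E, B} gives {(1, z), (14, b), (18, z), (24, z), (25, b), (28, b), (29, z), (33, z), (7, b), (8, z)} (6 duplicate(s) eliminated).

{(1, z), (14, b), (18, z), (24, z), (25, b), (28, b), (29, z), (33, z), (7, b), (8, z)}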